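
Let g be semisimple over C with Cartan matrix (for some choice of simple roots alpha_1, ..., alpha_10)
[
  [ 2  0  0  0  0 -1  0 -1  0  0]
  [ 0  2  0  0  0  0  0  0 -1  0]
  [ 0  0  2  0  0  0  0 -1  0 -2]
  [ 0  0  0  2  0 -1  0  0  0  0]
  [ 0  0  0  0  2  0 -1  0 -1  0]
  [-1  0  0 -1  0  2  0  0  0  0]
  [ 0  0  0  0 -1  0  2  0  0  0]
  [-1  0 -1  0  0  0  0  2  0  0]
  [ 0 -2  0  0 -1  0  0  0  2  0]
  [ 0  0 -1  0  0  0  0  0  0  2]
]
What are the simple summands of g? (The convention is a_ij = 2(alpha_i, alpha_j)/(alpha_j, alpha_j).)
The diagram associated to this matrix has two connected components: the simple roots {alpha_2, alpha_5, alpha_7, alpha_9} form a chain of 4 nodes with a double edge at one end; the terminal node there is the unique short simple root (B_4), and {alpha_1, alpha_3, alpha_4, alpha_6, alpha_8, alpha_10} form a chain of 6 nodes with a double edge at one end; the terminal node there is the unique short simple root (B_6). A semisimple Lie algebra decomposes uniquely as the direct sum of simple ideals, one per connected component of its Dynkin diagram, so g ≅ B_4 ⊕ B_6 (dimension 36 + 78 = 114).

B_4 ⊕ B_6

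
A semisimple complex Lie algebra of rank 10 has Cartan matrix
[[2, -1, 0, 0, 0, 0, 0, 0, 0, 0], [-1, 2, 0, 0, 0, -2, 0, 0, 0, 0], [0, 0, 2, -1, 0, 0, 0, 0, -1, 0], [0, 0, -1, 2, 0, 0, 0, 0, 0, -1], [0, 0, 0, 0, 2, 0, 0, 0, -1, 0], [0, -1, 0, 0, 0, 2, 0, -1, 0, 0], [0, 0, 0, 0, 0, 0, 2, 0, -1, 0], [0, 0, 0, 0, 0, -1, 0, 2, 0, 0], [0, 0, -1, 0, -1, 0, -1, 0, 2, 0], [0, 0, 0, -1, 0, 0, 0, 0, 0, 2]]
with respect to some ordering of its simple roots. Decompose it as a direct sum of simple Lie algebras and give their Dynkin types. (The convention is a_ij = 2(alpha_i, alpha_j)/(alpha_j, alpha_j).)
type D_6 ⊕ type F_4

The diagram associated to this matrix has two connected components: the simple roots {alpha_3, alpha_4, alpha_5, alpha_7, alpha_9, alpha_10} form a chain of 4 nodes with a fork of two nodes at one end (D_6), and {alpha_1, alpha_2, alpha_6, alpha_8} form a chain of 4 nodes with a double edge between the middle two (F_4). A semisimple Lie algebra decomposes uniquely as the direct sum of simple ideals, one per connected component of its Dynkin diagram, so g ≅ D_6 ⊕ F_4 (dimension 66 + 52 = 118).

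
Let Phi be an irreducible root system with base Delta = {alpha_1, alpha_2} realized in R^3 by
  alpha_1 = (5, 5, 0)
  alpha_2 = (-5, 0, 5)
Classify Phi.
Compute the Cartan integers a_ij = 2(alpha_i, alpha_j)/(alpha_j, alpha_j); the resulting 2x2 Cartan matrix is
[[2, -1], [-1, 2]].
All simple roots have the same length, so the diagram is simply laced. The associated Dynkin diagram is a chain of 2 nodes with single edges (A_2), so the type is A_2 (the algebra sl(3)).

A_2 (sl(3))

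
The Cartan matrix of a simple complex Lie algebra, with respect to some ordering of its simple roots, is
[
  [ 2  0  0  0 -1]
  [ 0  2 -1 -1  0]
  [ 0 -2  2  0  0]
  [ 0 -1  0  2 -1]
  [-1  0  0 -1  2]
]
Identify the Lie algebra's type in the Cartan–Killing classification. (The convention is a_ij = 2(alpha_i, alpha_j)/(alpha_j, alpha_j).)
The matrix has rank 5 with 2's on the diagonal. Reading the off-diagonal entries as Dynkin edges (a single edge where a_ij = a_ji = -1; a double or triple edge where a_ij * a_ji = 2 or 3), the diagram is a chain of 5 nodes with a double edge at one end; the terminal node there is the unique long simple root (C_5). One simple-root ordering that puts it in standard form is (alpha_1, alpha_5, alpha_4, alpha_2, alpha_3). So the algebra is type C_5, i.e. sp(10).

C_5 (sp(10))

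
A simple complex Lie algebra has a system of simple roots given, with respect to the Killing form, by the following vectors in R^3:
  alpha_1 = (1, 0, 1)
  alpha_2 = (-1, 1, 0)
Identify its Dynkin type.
A_2

Compute the Cartan integers a_ij = 2(alpha_i, alpha_j)/(alpha_j, alpha_j); the resulting 2x2 Cartan matrix is
[[2, -1], [-1, 2]].
All simple roots have the same length, so the diagram is simply laced. The associated Dynkin diagram is a chain of 2 nodes with single edges (A_2), so the type is A_2 (the algebra sl(3)).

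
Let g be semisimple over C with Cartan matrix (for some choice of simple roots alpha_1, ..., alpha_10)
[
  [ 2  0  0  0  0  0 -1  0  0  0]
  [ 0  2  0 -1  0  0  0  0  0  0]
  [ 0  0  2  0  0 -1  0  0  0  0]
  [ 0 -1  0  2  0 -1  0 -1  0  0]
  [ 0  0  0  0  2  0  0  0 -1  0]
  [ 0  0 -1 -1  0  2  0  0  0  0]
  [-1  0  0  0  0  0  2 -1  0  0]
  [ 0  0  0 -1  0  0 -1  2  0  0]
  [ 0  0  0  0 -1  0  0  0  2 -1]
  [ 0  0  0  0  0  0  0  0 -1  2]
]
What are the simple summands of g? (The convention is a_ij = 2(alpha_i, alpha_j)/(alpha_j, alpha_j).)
A3 + E7

The diagram associated to this matrix has two connected components: the simple roots {alpha_5, alpha_9, alpha_10} form a chain of 3 nodes with single edges (A_3), and {alpha_1, alpha_2, alpha_3, alpha_4, alpha_6, alpha_7, alpha_8} form a chain of 6 nodes with one extra node attached to the third node from one end (E_7). A semisimple Lie algebra decomposes uniquely as the direct sum of simple ideals, one per connected component of its Dynkin diagram, so g ≅ A_3 ⊕ E_7 (dimension 15 + 133 = 148).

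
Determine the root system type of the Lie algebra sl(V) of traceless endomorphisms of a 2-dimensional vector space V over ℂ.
This is sl(2), which has dimension 2^2 - 1 = 3 and rank 2 - 1 = 1 (a Cartan subalgebra is the diagonal traceless matrices). In the classification of classical Lie algebras, the special linear algebra sl(n+1) has type A_n; here n = 1, so the Dynkin diagram is a chain of 1 nodes with single edges (A_1). Hence the type is A_1.

A_1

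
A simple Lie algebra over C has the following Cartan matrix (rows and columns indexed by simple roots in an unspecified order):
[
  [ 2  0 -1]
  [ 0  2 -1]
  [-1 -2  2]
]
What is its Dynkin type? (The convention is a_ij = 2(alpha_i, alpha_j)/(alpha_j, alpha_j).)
The matrix has rank 3 with 2's on the diagonal. Reading the off-diagonal entries as Dynkin edges (a single edge where a_ij = a_ji = -1; a double or triple edge where a_ij * a_ji = 2 or 3), the diagram is a chain of 3 nodes with a double edge at one end; the terminal node there is the unique short simple root (B_3). One simple-root ordering that puts it in standard form is (alpha_1, alpha_3, alpha_2). So the algebra is type B_3, i.e. so(7).

B_3 (so(7))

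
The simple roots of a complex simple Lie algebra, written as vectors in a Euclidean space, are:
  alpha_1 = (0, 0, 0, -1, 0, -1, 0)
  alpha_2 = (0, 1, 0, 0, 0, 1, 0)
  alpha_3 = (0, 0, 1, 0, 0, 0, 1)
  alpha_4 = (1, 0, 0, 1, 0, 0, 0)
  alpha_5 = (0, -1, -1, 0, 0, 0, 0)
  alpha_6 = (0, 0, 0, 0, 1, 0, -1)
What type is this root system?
Compute the Cartan integers a_ij = 2(alpha_i, alpha_j)/(alpha_j, alpha_j); the resulting 6x6 Cartan matrix is
[[2, -1, 0, -1, 0, 0], [-1, 2, 0, 0, -1, 0], [0, 0, 2, 0, -1, -1], [-1, 0, 0, 2, 0, 0], [0, -1, -1, 0, 2, 0], [0, 0, -1, 0, 0, 2]].
All simple roots have the same length, so the diagram is simply laced. The associated Dynkin diagram is a chain of 6 nodes with single edges (A_6), so the type is A_6 (the algebra sl(7)).

A_6 (sl(7))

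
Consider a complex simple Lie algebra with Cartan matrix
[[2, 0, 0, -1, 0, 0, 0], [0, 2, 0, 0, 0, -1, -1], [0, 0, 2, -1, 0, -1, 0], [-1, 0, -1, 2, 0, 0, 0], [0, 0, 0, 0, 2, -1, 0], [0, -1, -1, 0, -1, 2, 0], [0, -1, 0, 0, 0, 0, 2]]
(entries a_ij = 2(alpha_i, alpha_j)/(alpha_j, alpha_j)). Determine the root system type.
The matrix has rank 7 with 2's on the diagonal. Reading the off-diagonal entries as Dynkin edges (a single edge where a_ij = a_ji = -1; a double or triple edge where a_ij * a_ji = 2 or 3), the diagram is a chain of 6 nodes with one extra node attached to the third node from one end (E_7). One simple-root ordering that puts it in standard form is (alpha_7, alpha_5, alpha_2, alpha_6, alpha_3, alpha_4, alpha_1). So the algebra is type E_7.

E_7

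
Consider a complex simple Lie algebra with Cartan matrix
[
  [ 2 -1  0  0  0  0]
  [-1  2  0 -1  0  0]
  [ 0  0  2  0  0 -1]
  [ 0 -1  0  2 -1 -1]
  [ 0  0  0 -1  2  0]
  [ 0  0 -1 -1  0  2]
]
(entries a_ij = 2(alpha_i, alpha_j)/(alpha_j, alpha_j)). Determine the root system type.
E_6

The matrix has rank 6 with 2's on the diagonal. Reading the off-diagonal entries as Dynkin edges (a single edge where a_ij = a_ji = -1; a double or triple edge where a_ij * a_ji = 2 or 3), the diagram is a chain of 5 nodes with one extra node attached to the third node from one end (E_6). One simple-root ordering that puts it in standard form is (alpha_1, alpha_5, alpha_2, alpha_4, alpha_6, alpha_3). So the algebra is type E_6.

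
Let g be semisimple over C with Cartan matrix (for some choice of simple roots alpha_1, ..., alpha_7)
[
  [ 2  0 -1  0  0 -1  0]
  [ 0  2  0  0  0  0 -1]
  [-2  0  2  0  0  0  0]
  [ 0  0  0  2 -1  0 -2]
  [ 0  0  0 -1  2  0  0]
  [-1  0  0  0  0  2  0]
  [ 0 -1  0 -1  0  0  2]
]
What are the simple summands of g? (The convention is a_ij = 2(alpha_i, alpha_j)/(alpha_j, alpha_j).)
C_3 (sp(6)) ⊕ F_4

The diagram associated to this matrix has two connected components: the simple roots {alpha_1, alpha_3, alpha_6} form a chain of 3 nodes with a double edge at one end; the terminal node there is the unique long simple root (C_3), and {alpha_2, alpha_4, alpha_5, alpha_7} form a chain of 4 nodes with a double edge between the middle two (F_4). A semisimple Lie algebra decomposes uniquely as the direct sum of simple ideals, one per connected component of its Dynkin diagram, so g ≅ C_3 ⊕ F_4 (dimension 21 + 52 = 73).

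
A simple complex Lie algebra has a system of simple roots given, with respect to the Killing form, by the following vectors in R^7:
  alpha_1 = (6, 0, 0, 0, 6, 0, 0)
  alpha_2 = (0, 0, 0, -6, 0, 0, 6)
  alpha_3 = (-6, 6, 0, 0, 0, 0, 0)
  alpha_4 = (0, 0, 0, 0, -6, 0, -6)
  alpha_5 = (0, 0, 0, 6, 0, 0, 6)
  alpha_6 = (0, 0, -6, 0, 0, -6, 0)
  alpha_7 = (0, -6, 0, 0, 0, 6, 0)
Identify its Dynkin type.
Compute the Cartan integers a_ij = 2(alpha_i, alpha_j)/(alpha_j, alpha_j); the resulting 7x7 Cartan matrix is
[[2, 0, -1, -1, 0, 0, 0], [0, 2, 0, -1, 0, 0, 0], [-1, 0, 2, 0, 0, 0, -1], [-1, -1, 0, 2, -1, 0, 0], [0, 0, 0, -1, 2, 0, 0], [0, 0, 0, 0, 0, 2, -1], [0, 0, -1, 0, 0, -1, 2]].
All simple roots have the same length, so the diagram is simply laced. The associated Dynkin diagram is a chain of 5 nodes with a fork of two nodes at one end (D_7), so the type is D_7 (the algebra so(14)).

D_7 (so(14))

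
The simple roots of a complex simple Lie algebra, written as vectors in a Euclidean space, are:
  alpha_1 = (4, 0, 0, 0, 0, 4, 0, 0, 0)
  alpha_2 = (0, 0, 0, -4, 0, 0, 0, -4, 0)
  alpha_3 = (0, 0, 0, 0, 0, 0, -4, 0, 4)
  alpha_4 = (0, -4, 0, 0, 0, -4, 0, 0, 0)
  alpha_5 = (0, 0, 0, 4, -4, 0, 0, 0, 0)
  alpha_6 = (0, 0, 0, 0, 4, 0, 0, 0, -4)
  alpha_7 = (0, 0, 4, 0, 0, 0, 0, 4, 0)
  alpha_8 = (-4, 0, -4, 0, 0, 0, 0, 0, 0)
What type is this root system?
Compute the Cartan integers a_ij = 2(alpha_i, alpha_j)/(alpha_j, alpha_j); the resulting 8x8 Cartan matrix is
[[2, 0, 0, -1, 0, 0, 0, -1], [0, 2, 0, 0, -1, 0, -1, 0], [0, 0, 2, 0, 0, -1, 0, 0], [-1, 0, 0, 2, 0, 0, 0, 0], [0, -1, 0, 0, 2, -1, 0, 0], [0, 0, -1, 0, -1, 2, 0, 0], [0, -1, 0, 0, 0, 0, 2, -1], [-1, 0, 0, 0, 0, 0, -1, 2]].
All simple roots have the same length, so the diagram is simply laced. The associated Dynkin diagram is a chain of 8 nodes with single edges (A_8), so the type is A_8 (the algebra sl(9)).

A_8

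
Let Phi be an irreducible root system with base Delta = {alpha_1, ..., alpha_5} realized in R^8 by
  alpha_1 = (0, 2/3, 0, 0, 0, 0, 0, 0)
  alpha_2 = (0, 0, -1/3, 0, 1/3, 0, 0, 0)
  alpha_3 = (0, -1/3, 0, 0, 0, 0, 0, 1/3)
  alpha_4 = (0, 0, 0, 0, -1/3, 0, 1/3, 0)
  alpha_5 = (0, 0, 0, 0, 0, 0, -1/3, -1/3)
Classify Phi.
C_5

Compute the Cartan integers a_ij = 2(alpha_i, alpha_j)/(alpha_j, alpha_j); the resulting 5x5 Cartan matrix is
[[2, 0, -2, 0, 0], [0, 2, 0, -1, 0], [-1, 0, 2, 0, -1], [0, -1, 0, 2, -1], [0, 0, -1, -1, 2]].
The roots have two lengths (squared-length ratio 2:1); the short ones are alpha_{2,3,4,5}. The associated Dynkin diagram is a chain of 5 nodes with a double edge at one end; the terminal node there is the unique long simple root (C_5), so the type is C_5 (the algebra sp(10)).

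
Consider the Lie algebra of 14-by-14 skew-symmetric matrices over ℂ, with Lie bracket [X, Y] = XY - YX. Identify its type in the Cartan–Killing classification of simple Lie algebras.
type D_7

This is so(14) with 14 even, which has dimension 14(14-1)/2 = 91 and rank 14/2 = 7. In the classification of classical Lie algebras, the orthogonal algebra so(2n) in an even number of variables has type D_n; here n = 7, so the Dynkin diagram is a chain of 5 nodes with a fork of two nodes at one end (D_7). Hence the type is D_7.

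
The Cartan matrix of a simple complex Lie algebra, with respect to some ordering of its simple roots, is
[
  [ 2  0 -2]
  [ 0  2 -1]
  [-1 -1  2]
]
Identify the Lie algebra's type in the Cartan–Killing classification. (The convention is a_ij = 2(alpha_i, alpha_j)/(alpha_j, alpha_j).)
C_3

The matrix has rank 3 with 2's on the diagonal. Reading the off-diagonal entries as Dynkin edges (a single edge where a_ij = a_ji = -1; a double or triple edge where a_ij * a_ji = 2 or 3), the diagram is a chain of 3 nodes with a double edge at one end; the terminal node there is the unique long simple root (C_3). One simple-root ordering that puts it in standard form is (alpha_2, alpha_3, alpha_1). So the algebra is type C_3, i.e. sp(6).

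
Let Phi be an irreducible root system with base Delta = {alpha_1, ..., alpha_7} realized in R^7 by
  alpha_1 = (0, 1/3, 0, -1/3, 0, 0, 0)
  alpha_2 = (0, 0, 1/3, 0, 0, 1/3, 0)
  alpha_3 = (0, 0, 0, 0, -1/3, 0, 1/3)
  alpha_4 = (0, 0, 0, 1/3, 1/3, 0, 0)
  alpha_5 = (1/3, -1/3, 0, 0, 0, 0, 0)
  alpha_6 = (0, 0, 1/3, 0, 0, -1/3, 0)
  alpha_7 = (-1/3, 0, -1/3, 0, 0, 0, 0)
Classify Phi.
D_7

Compute the Cartan integers a_ij = 2(alpha_i, alpha_j)/(alpha_j, alpha_j); the resulting 7x7 Cartan matrix is
[[2, 0, 0, -1, -1, 0, 0], [0, 2, 0, 0, 0, 0, -1], [0, 0, 2, -1, 0, 0, 0], [-1, 0, -1, 2, 0, 0, 0], [-1, 0, 0, 0, 2, 0, -1], [0, 0, 0, 0, 0, 2, -1], [0, -1, 0, 0, -1, -1, 2]].
All simple roots have the same length, so the diagram is simply laced. The associated Dynkin diagram is a chain of 5 nodes with a fork of two nodes at one end (D_7), so the type is D_7 (the algebra so(14)).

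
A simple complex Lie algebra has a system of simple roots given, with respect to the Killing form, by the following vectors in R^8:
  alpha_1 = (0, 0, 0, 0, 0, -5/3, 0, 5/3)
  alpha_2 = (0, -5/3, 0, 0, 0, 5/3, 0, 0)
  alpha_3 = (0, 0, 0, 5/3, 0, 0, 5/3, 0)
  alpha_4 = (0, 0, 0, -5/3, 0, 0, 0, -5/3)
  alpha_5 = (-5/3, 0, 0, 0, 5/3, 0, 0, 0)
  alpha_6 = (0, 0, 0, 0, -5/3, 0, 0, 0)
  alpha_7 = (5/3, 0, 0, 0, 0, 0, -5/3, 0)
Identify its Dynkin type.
Compute the Cartan integers a_ij = 2(alpha_i, alpha_j)/(alpha_j, alpha_j); the resulting 7x7 Cartan matrix is
[[2, -1, 0, -1, 0, 0, 0], [-1, 2, 0, 0, 0, 0, 0], [0, 0, 2, -1, 0, 0, -1], [-1, 0, -1, 2, 0, 0, 0], [0, 0, 0, 0, 2, -2, -1], [0, 0, 0, 0, -1, 2, 0], [0, 0, -1, 0, -1, 0, 2]].
The roots have two lengths (squared-length ratio 2:1); the short ones are alpha_{6}. The associated Dynkin diagram is a chain of 7 nodes with a double edge at one end; the terminal node there is the unique short simple root (B_7), so the type is B_7 (the algebra so(15)).

B_7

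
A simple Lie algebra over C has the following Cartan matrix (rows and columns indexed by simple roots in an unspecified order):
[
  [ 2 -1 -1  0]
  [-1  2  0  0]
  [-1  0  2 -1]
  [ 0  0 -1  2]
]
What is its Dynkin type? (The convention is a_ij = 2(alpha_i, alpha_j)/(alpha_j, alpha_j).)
The matrix has rank 4 with 2's on the diagonal. Reading the off-diagonal entries as Dynkin edges (a single edge where a_ij = a_ji = -1; a double or triple edge where a_ij * a_ji = 2 or 3), the diagram is a chain of 4 nodes with single edges (A_4). One simple-root ordering that puts it in standard form is (alpha_2, alpha_1, alpha_3, alpha_4). So the algebra is type A_4, i.e. sl(5).

A_4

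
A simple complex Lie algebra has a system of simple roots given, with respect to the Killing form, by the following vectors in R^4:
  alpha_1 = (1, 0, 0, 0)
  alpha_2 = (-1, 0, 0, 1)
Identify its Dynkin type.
type B_2

Compute the Cartan integers a_ij = 2(alpha_i, alpha_j)/(alpha_j, alpha_j); the resulting 2x2 Cartan matrix is
[[2, -1], [-2, 2]].
The roots have two lengths (squared-length ratio 2:1); the short ones are alpha_{1}. The associated Dynkin diagram is a chain of 2 nodes with a double edge at one end; the terminal node there is the unique short simple root (B_2), so the type is B_2 (the algebra so(5)).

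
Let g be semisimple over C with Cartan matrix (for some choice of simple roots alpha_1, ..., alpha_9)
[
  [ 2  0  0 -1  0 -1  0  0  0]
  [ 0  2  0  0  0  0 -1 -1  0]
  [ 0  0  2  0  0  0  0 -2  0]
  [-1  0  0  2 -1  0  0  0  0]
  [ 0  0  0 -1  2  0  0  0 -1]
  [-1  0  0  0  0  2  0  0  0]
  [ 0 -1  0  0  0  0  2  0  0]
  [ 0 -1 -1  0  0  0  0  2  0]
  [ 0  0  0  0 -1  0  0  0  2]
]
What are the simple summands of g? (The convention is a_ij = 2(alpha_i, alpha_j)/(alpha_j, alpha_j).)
The diagram associated to this matrix has two connected components: the simple roots {alpha_1, alpha_4, alpha_5, alpha_6, alpha_9} form a chain of 5 nodes with single edges (A_5), and {alpha_2, alpha_3, alpha_7, alpha_8} form a chain of 4 nodes with a double edge at one end; the terminal node there is the unique long simple root (C_4). A semisimple Lie algebra decomposes uniquely as the direct sum of simple ideals, one per connected component of its Dynkin diagram, so g ≅ A_5 ⊕ C_4 (dimension 35 + 36 = 71).

A5 + C4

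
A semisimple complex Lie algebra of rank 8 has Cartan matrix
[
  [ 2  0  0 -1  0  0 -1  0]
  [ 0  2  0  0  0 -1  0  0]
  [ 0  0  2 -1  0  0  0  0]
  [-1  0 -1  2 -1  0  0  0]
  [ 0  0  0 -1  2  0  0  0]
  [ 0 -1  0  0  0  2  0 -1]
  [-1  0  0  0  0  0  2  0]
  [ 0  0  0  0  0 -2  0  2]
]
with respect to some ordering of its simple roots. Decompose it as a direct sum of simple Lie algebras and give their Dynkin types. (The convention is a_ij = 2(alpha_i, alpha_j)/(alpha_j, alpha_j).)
The diagram associated to this matrix has two connected components: the simple roots {alpha_2, alpha_6, alpha_8} form a chain of 3 nodes with a double edge at one end; the terminal node there is the unique long simple root (C_3), and {alpha_1, alpha_3, alpha_4, alpha_5, alpha_7} form a chain of 3 nodes with a fork of two nodes at one end (D_5). A semisimple Lie algebra decomposes uniquely as the direct sum of simple ideals, one per connected component of its Dynkin diagram, so g ≅ C_3 ⊕ D_5 (dimension 21 + 45 = 66).

type C_3 + type D_5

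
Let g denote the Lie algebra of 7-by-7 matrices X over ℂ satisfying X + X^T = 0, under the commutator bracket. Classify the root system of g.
type B_3

This is so(7) with 7 odd, which has dimension 7(7-1)/2 = 21 and rank (7-1)/2 = 3. In the classification of classical Lie algebras, the orthogonal algebra so(2n+1) in an odd number of variables has type B_n; here n = 3, so the Dynkin diagram is a chain of 3 nodes with a double edge at one end; the terminal node there is the unique short simple root (B_3). Hence the type is B_3.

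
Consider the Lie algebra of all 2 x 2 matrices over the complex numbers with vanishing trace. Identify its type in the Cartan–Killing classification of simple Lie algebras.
This is sl(2), which has dimension 2^2 - 1 = 3 and rank 2 - 1 = 1 (a Cartan subalgebra is the diagonal traceless matrices). In the classification of classical Lie algebras, the special linear algebra sl(n+1) has type A_n; here n = 1, so the Dynkin diagram is a chain of 1 nodes with single edges (A_1). Hence the type is A_1.

A_1 (sl(2))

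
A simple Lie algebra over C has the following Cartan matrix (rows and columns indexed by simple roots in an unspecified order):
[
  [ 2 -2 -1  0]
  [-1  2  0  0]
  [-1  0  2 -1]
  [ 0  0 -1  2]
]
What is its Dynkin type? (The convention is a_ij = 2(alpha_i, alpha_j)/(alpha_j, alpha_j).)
The matrix has rank 4 with 2's on the diagonal. Reading the off-diagonal entries as Dynkin edges (a single edge where a_ij = a_ji = -1; a double or triple edge where a_ij * a_ji = 2 or 3), the diagram is a chain of 4 nodes with a double edge at one end; the terminal node there is the unique short simple root (B_4). One simple-root ordering that puts it in standard form is (alpha_4, alpha_3, alpha_1, alpha_2). So the algebra is type B_4, i.e. so(9).

B4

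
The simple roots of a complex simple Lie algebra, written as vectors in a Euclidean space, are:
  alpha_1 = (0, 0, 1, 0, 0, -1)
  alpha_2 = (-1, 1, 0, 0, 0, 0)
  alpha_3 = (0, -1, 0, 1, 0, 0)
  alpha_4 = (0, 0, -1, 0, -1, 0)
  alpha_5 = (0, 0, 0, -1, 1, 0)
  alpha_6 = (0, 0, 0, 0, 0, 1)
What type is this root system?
Compute the Cartan integers a_ij = 2(alpha_i, alpha_j)/(alpha_j, alpha_j); the resulting 6x6 Cartan matrix is
[[2, 0, 0, -1, 0, -2], [0, 2, -1, 0, 0, 0], [0, -1, 2, 0, -1, 0], [-1, 0, 0, 2, -1, 0], [0, 0, -1, -1, 2, 0], [-1, 0, 0, 0, 0, 2]].
The roots have two lengths (squared-length ratio 2:1); the short ones are alpha_{6}. The associated Dynkin diagram is a chain of 6 nodes with a double edge at one end; the terminal node there is the unique short simple root (B_6), so the type is B_6 (the algebra so(13)).

B_6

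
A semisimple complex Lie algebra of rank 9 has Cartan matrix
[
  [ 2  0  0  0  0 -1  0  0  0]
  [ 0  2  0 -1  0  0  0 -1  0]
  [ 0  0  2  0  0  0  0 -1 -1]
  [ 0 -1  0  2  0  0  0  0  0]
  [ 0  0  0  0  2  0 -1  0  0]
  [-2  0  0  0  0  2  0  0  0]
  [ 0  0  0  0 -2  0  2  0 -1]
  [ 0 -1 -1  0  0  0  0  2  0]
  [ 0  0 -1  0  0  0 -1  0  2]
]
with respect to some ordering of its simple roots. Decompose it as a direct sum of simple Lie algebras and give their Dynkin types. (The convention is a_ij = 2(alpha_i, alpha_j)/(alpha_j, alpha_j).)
B2 ⊕ B7

The diagram associated to this matrix has two connected components: the simple roots {alpha_1, alpha_6} form a chain of 2 nodes with a double edge at one end; the terminal node there is the unique short simple root (B_2), and {alpha_2, alpha_3, alpha_4, alpha_5, alpha_7, alpha_8, alpha_9} form a chain of 7 nodes with a double edge at one end; the terminal node there is the unique short simple root (B_7). A semisimple Lie algebra decomposes uniquely as the direct sum of simple ideals, one per connected component of its Dynkin diagram, so g ≅ B_2 ⊕ B_7 (dimension 10 + 105 = 115).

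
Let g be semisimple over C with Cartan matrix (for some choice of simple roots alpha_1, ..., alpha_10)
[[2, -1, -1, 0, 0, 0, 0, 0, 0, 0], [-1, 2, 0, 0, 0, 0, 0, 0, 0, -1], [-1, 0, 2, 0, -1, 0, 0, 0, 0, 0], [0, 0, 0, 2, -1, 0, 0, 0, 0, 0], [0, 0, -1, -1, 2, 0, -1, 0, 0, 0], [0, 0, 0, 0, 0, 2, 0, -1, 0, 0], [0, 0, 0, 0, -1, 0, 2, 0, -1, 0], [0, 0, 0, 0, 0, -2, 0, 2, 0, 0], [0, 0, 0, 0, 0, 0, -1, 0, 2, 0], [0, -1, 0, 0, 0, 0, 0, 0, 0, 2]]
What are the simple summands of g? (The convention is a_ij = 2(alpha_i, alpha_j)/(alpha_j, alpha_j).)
The diagram associated to this matrix has two connected components: the simple roots {alpha_6, alpha_8} form a chain of 2 nodes with a double edge at one end; the terminal node there is the unique short simple root (B_2), and {alpha_1, alpha_2, alpha_3, alpha_4, alpha_5, alpha_7, alpha_9, alpha_10} form a chain of 7 nodes with one extra node attached to the third node from one end (E_8). A semisimple Lie algebra decomposes uniquely as the direct sum of simple ideals, one per connected component of its Dynkin diagram, so g ≅ B_2 ⊕ E_8 (dimension 10 + 248 = 258).

B_2 ⊕ E_8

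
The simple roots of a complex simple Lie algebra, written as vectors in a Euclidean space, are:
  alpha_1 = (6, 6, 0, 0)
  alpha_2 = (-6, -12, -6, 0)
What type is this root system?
Compute the Cartan integers a_ij = 2(alpha_i, alpha_j)/(alpha_j, alpha_j); the resulting 2x2 Cartan matrix is
[[2, -1], [-3, 2]].
The roots have two lengths (squared-length ratio 3:1); the short ones are alpha_{1}. The associated Dynkin diagram is two nodes joined by a triple edge (G_2), so the type is G_2.

G_2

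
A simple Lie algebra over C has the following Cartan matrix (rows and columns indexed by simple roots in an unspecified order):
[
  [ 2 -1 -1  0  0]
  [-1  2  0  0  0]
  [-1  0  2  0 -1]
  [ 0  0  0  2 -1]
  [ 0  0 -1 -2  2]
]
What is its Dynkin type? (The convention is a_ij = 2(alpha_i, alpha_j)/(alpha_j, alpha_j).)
B_5

The matrix has rank 5 with 2's on the diagonal. Reading the off-diagonal entries as Dynkin edges (a single edge where a_ij = a_ji = -1; a double or triple edge where a_ij * a_ji = 2 or 3), the diagram is a chain of 5 nodes with a double edge at one end; the terminal node there is the unique short simple root (B_5). One simple-root ordering that puts it in standard form is (alpha_2, alpha_1, alpha_3, alpha_5, alpha_4). So the algebra is type B_5, i.e. so(11).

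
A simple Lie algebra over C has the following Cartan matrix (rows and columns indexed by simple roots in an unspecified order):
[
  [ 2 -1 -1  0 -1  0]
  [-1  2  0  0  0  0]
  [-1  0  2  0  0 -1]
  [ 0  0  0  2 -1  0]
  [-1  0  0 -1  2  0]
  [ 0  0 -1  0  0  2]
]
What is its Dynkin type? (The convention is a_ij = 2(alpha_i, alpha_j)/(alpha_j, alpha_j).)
type E_6

The matrix has rank 6 with 2's on the diagonal. Reading the off-diagonal entries as Dynkin edges (a single edge where a_ij = a_ji = -1; a double or triple edge where a_ij * a_ji = 2 or 3), the diagram is a chain of 5 nodes with one extra node attached to the third node from one end (E_6). One simple-root ordering that puts it in standard form is (alpha_4, alpha_2, alpha_5, alpha_1, alpha_3, alpha_6). So the algebra is type E_6.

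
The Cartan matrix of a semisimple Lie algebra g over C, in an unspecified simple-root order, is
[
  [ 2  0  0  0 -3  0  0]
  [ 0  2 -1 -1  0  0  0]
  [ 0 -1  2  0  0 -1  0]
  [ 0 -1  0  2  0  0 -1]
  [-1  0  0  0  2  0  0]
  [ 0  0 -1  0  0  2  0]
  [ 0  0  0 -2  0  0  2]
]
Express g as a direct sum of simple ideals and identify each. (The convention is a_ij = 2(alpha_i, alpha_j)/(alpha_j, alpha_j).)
C5 ⊕ G2

The diagram associated to this matrix has two connected components: the simple roots {alpha_2, alpha_3, alpha_4, alpha_6, alpha_7} form a chain of 5 nodes with a double edge at one end; the terminal node there is the unique long simple root (C_5), and {alpha_1, alpha_5} form two nodes joined by a triple edge (G_2). A semisimple Lie algebra decomposes uniquely as the direct sum of simple ideals, one per connected component of its Dynkin diagram, so g ≅ C_5 ⊕ G_2 (dimension 55 + 14 = 69).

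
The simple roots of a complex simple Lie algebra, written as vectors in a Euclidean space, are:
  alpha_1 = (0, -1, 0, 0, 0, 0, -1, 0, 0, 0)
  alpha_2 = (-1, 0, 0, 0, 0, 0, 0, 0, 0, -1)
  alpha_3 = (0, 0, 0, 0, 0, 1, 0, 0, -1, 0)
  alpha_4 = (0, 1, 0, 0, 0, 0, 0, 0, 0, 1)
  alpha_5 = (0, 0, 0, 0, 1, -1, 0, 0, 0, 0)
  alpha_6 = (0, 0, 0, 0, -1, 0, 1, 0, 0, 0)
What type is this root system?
A_6

Compute the Cartan integers a_ij = 2(alpha_i, alpha_j)/(alpha_j, alpha_j); the resulting 6x6 Cartan matrix is
[[2, 0, 0, -1, 0, -1], [0, 2, 0, -1, 0, 0], [0, 0, 2, 0, -1, 0], [-1, -1, 0, 2, 0, 0], [0, 0, -1, 0, 2, -1], [-1, 0, 0, 0, -1, 2]].
All simple roots have the same length, so the diagram is simply laced. The associated Dynkin diagram is a chain of 6 nodes with single edges (A_6), so the type is A_6 (the algebra sl(7)).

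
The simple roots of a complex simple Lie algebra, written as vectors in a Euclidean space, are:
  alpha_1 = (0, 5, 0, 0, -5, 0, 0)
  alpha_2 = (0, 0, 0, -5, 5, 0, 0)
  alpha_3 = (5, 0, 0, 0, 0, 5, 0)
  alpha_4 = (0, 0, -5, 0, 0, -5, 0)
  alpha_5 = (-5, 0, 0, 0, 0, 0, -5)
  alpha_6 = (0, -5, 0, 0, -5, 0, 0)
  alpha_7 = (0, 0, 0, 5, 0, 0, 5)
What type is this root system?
Compute the Cartan integers a_ij = 2(alpha_i, alpha_j)/(alpha_j, alpha_j); the resulting 7x7 Cartan matrix is
[[2, -1, 0, 0, 0, 0, 0], [-1, 2, 0, 0, 0, -1, -1], [0, 0, 2, -1, -1, 0, 0], [0, 0, -1, 2, 0, 0, 0], [0, 0, -1, 0, 2, 0, -1], [0, -1, 0, 0, 0, 2, 0], [0, -1, 0, 0, -1, 0, 2]].
All simple roots have the same length, so the diagram is simply laced. The associated Dynkin diagram is a chain of 5 nodes with a fork of two nodes at one end (D_7), so the type is D_7 (the algebra so(14)).

D_7 (so(14))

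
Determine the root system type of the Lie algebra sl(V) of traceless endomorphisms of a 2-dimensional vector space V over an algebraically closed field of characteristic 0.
This is sl(2), which has dimension 2^2 - 1 = 3 and rank 2 - 1 = 1 (a Cartan subalgebra is the diagonal traceless matrices). In the classification of classical Lie algebras, the special linear algebra sl(n+1) has type A_n; here n = 1, so the Dynkin diagram is a chain of 1 nodes with single edges (A_1). Hence the type is A_1.

A1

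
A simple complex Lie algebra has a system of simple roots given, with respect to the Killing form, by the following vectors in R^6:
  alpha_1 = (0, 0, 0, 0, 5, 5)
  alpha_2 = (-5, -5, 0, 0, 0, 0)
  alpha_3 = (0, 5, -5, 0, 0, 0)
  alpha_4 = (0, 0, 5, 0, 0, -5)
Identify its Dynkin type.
Compute the Cartan integers a_ij = 2(alpha_i, alpha_j)/(alpha_j, alpha_j); the resulting 4x4 Cartan matrix is
[[2, 0, 0, -1], [0, 2, -1, 0], [0, -1, 2, -1], [-1, 0, -1, 2]].
All simple roots have the same length, so the diagram is simply laced. The associated Dynkin diagram is a chain of 4 nodes with single edges (A_4), so the type is A_4 (the algebra sl(5)).

A4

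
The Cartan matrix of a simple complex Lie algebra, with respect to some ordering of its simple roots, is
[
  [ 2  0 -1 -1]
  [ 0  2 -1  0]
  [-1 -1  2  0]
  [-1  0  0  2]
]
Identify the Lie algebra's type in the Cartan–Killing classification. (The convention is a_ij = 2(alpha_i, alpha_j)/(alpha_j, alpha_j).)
A_4

The matrix has rank 4 with 2's on the diagonal. Reading the off-diagonal entries as Dynkin edges (a single edge where a_ij = a_ji = -1; a double or triple edge where a_ij * a_ji = 2 or 3), the diagram is a chain of 4 nodes with single edges (A_4). One simple-root ordering that puts it in standard form is (alpha_4, alpha_1, alpha_3, alpha_2). So the algebra is type A_4, i.e. sl(5).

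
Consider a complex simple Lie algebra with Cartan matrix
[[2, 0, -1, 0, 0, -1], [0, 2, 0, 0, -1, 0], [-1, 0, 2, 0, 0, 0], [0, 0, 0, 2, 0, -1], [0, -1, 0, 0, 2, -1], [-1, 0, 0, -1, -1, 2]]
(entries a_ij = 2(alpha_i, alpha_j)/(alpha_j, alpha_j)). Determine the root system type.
The matrix has rank 6 with 2's on the diagonal. Reading the off-diagonal entries as Dynkin edges (a single edge where a_ij = a_ji = -1; a double or triple edge where a_ij * a_ji = 2 or 3), the diagram is a chain of 5 nodes with one extra node attached to the third node from one end (E_6). One simple-root ordering that puts it in standard form is (alpha_2, alpha_4, alpha_5, alpha_6, alpha_1, alpha_3). So the algebra is type E_6.

E_6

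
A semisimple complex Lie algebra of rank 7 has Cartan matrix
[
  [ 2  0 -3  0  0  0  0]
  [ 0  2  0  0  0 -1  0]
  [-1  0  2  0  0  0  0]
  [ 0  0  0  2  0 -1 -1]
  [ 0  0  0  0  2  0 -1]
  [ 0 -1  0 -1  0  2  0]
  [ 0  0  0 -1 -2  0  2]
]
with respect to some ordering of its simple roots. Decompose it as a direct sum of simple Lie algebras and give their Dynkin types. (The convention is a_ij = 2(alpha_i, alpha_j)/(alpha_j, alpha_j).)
type B_5 + type G_2

The diagram associated to this matrix has two connected components: the simple roots {alpha_2, alpha_4, alpha_5, alpha_6, alpha_7} form a chain of 5 nodes with a double edge at one end; the terminal node there is the unique short simple root (B_5), and {alpha_1, alpha_3} form two nodes joined by a triple edge (G_2). A semisimple Lie algebra decomposes uniquely as the direct sum of simple ideals, one per connected component of its Dynkin diagram, so g ≅ B_5 ⊕ G_2 (dimension 55 + 14 = 69).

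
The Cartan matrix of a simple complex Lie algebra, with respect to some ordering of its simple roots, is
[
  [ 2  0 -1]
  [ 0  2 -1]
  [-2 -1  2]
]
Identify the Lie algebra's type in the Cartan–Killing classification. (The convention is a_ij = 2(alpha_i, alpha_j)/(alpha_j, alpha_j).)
B_3

The matrix has rank 3 with 2's on the diagonal. Reading the off-diagonal entries as Dynkin edges (a single edge where a_ij = a_ji = -1; a double or triple edge where a_ij * a_ji = 2 or 3), the diagram is a chain of 3 nodes with a double edge at one end; the terminal node there is the unique short simple root (B_3). One simple-root ordering that puts it in standard form is (alpha_2, alpha_3, alpha_1). So the algebra is type B_3, i.e. so(7).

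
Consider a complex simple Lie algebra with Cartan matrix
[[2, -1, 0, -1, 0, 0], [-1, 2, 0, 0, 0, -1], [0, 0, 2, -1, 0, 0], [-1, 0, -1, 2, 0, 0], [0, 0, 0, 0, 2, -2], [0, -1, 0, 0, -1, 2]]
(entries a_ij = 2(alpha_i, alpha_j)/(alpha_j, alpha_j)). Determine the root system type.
The matrix has rank 6 with 2's on the diagonal. Reading the off-diagonal entries as Dynkin edges (a single edge where a_ij = a_ji = -1; a double or triple edge where a_ij * a_ji = 2 or 3), the diagram is a chain of 6 nodes with a double edge at one end; the terminal node there is the unique long simple root (C_6). One simple-root ordering that puts it in standard form is (alpha_3, alpha_4, alpha_1, alpha_2, alpha_6, alpha_5). So the algebra is type C_6, i.e. sp(12).

C6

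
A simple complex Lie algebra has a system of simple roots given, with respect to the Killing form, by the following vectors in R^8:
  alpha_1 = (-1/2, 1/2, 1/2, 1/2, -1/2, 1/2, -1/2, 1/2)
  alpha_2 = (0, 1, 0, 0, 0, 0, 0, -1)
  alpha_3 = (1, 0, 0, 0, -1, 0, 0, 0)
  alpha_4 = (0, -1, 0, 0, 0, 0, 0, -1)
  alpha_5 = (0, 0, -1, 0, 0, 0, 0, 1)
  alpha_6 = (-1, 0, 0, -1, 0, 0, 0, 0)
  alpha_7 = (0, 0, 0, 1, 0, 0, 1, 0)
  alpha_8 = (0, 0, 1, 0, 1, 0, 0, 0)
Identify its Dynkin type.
Compute the Cartan integers a_ij = 2(alpha_i, alpha_j)/(alpha_j, alpha_j); the resulting 8x8 Cartan matrix is
[[2, 0, 0, -1, 0, 0, 0, 0], [0, 2, 0, 0, -1, 0, 0, 0], [0, 0, 2, 0, 0, -1, 0, -1], [-1, 0, 0, 2, -1, 0, 0, 0], [0, -1, 0, -1, 2, 0, 0, -1], [0, 0, -1, 0, 0, 2, -1, 0], [0, 0, 0, 0, 0, -1, 2, 0], [0, 0, -1, 0, -1, 0, 0, 2]].
All simple roots have the same length, so the diagram is simply laced. The associated Dynkin diagram is a chain of 7 nodes with one extra node attached to the third node from one end (E_8), so the type is E_8.

E_8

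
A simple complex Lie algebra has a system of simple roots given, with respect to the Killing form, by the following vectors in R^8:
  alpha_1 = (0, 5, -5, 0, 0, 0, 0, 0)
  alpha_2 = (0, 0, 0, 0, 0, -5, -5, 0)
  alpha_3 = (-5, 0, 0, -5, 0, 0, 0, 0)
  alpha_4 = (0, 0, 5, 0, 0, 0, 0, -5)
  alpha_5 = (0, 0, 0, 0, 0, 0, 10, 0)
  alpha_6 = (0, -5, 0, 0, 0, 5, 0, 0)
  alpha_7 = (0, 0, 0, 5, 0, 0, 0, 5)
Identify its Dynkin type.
C_7 (sp(14))

Compute the Cartan integers a_ij = 2(alpha_i, alpha_j)/(alpha_j, alpha_j); the resulting 7x7 Cartan matrix is
[[2, 0, 0, -1, 0, -1, 0], [0, 2, 0, 0, -1, -1, 0], [0, 0, 2, 0, 0, 0, -1], [-1, 0, 0, 2, 0, 0, -1], [0, -2, 0, 0, 2, 0, 0], [-1, -1, 0, 0, 0, 2, 0], [0, 0, -1, -1, 0, 0, 2]].
The roots have two lengths (squared-length ratio 2:1); the short ones are alpha_{1,2,3,4,6,7}. The associated Dynkin diagram is a chain of 7 nodes with a double edge at one end; the terminal node there is the unique long simple root (C_7), so the type is C_7 (the algebra sp(14)).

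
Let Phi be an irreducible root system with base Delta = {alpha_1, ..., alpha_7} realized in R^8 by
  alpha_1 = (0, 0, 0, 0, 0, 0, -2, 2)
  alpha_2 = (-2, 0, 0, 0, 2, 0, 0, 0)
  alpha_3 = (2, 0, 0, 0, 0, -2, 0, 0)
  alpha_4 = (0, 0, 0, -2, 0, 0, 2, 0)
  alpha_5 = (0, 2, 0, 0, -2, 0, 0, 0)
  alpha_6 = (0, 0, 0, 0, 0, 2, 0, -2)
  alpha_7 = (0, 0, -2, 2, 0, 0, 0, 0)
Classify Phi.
A7

Compute the Cartan integers a_ij = 2(alpha_i, alpha_j)/(alpha_j, alpha_j); the resulting 7x7 Cartan matrix is
[[2, 0, 0, -1, 0, -1, 0], [0, 2, -1, 0, -1, 0, 0], [0, -1, 2, 0, 0, -1, 0], [-1, 0, 0, 2, 0, 0, -1], [0, -1, 0, 0, 2, 0, 0], [-1, 0, -1, 0, 0, 2, 0], [0, 0, 0, -1, 0, 0, 2]].
All simple roots have the same length, so the diagram is simply laced. The associated Dynkin diagram is a chain of 7 nodes with single edges (A_7), so the type is A_7 (the algebra sl(8)).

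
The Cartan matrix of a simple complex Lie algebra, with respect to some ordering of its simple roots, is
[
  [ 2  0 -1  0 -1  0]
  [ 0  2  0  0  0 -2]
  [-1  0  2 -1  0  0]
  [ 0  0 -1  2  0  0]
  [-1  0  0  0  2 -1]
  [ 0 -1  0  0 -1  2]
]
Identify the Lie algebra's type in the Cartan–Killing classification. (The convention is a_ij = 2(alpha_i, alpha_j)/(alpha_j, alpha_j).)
The matrix has rank 6 with 2's on the diagonal. Reading the off-diagonal entries as Dynkin edges (a single edge where a_ij = a_ji = -1; a double or triple edge where a_ij * a_ji = 2 or 3), the diagram is a chain of 6 nodes with a double edge at one end; the terminal node there is the unique long simple root (C_6). One simple-root ordering that puts it in standard form is (alpha_4, alpha_3, alpha_1, alpha_5, alpha_6, alpha_2). So the algebra is type C_6, i.e. sp(12).

type C_6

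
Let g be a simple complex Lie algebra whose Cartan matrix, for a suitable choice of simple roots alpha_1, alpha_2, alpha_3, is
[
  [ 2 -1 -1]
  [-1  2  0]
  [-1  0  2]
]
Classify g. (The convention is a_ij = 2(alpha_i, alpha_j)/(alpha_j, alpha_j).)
The matrix has rank 3 with 2's on the diagonal. Reading the off-diagonal entries as Dynkin edges (a single edge where a_ij = a_ji = -1; a double or triple edge where a_ij * a_ji = 2 or 3), the diagram is a chain of 3 nodes with single edges (A_3). One simple-root ordering that puts it in standard form is (alpha_3, alpha_1, alpha_2). So the algebra is type A_3, i.e. sl(4).

A_3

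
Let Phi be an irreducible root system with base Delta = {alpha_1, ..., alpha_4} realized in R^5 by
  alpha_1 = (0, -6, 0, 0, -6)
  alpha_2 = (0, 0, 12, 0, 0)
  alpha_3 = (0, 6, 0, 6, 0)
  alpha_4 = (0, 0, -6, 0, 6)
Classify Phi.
Compute the Cartan integers a_ij = 2(alpha_i, alpha_j)/(alpha_j, alpha_j); the resulting 4x4 Cartan matrix is
[[2, 0, -1, -1], [0, 2, 0, -2], [-1, 0, 2, 0], [-1, -1, 0, 2]].
The roots have two lengths (squared-length ratio 2:1); the short ones are alpha_{1,3,4}. The associated Dynkin diagram is a chain of 4 nodes with a double edge at one end; the terminal node there is the unique long simple root (C_4), so the type is C_4 (the algebra sp(8)).

type C_4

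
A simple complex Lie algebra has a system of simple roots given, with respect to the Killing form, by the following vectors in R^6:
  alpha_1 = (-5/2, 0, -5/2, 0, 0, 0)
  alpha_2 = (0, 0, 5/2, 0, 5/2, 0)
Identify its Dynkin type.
Compute the Cartan integers a_ij = 2(alpha_i, alpha_j)/(alpha_j, alpha_j); the resulting 2x2 Cartan matrix is
[[2, -1], [-1, 2]].
All simple roots have the same length, so the diagram is simply laced. The associated Dynkin diagram is a chain of 2 nodes with single edges (A_2), so the type is A_2 (the algebra sl(3)).

A_2 (sl(3))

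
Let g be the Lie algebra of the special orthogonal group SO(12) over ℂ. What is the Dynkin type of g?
This is so(12) with 12 even, which has dimension 12(12-1)/2 = 66 and rank 12/2 = 6. In the classification of classical Lie algebras, the orthogonal algebra so(2n) in an even number of variables has type D_n; here n = 6, so the Dynkin diagram is a chain of 4 nodes with a fork of two nodes at one end (D_6). Hence the type is D_6.

D6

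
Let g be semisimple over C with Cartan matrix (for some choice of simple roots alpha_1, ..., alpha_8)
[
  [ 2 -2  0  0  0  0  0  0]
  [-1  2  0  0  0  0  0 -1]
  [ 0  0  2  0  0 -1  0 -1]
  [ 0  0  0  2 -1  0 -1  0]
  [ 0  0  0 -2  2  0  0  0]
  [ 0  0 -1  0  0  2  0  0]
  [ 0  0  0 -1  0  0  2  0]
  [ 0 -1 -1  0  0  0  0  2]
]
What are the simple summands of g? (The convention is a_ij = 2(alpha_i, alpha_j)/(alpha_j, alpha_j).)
C_3 ⊕ C_5

The diagram associated to this matrix has two connected components: the simple roots {alpha_4, alpha_5, alpha_7} form a chain of 3 nodes with a double edge at one end; the terminal node there is the unique long simple root (C_3), and {alpha_1, alpha_2, alpha_3, alpha_6, alpha_8} form a chain of 5 nodes with a double edge at one end; the terminal node there is the unique long simple root (C_5). A semisimple Lie algebra decomposes uniquely as the direct sum of simple ideals, one per connected component of its Dynkin diagram, so g ≅ C_3 ⊕ C_5 (dimension 21 + 55 = 76).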